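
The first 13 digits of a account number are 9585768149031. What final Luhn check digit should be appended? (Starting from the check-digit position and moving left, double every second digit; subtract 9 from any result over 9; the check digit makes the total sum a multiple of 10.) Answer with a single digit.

Partial digits right→left: 1 3 0 9 4 1 8 6 7 5 8 5 9
Double every second digit counting from the check-digit position (so the 1st, 3rd, 5th, ... of the partial from the right).
  doubled (with −9 where >9): 2 0 8 7 5 7 9 → sum 38
  kept as-is: 3 9 1 6 5 5 → sum 29
Total = 38 + 29 = 67.
Check digit = (10 − (67 mod 10)) mod 10 = 3.

3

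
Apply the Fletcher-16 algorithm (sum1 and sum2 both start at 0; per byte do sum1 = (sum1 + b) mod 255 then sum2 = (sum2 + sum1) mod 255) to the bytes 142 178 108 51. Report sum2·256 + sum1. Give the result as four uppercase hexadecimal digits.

Running sums (mod 255):
  after byte 0 (142): sum1=142, sum2=142
  after byte 1 (178): sum1=65, sum2=207
  after byte 2 (108): sum1=173, sum2=125
  after byte 3 (51): sum1=224, sum2=94
Checksum = sum2·256 + sum1 = 94·256 + 224 = 24288 = 0x5EE0.

5EE0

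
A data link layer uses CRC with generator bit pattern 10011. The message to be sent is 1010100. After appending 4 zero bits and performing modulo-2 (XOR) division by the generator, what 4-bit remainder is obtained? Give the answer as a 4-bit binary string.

1110

Append 4 zeros: 10101000000. Divide by 10011 (XOR where the leading bit is 1):
  pos 0: 10101 XOR 10011 = 00110
  pos 2: 11000 XOR 10011 = 01011
  pos 3: 10110 XOR 10011 = 00101
  pos 5: 10100 XOR 10011 = 00111
Remainder (last 4 bits) = 1110. This is the CRC / FCS.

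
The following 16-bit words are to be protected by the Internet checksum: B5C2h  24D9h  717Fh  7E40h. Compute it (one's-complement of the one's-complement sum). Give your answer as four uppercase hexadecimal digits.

35A4

One's-complement addition (fold any carry out of bit 15 back into bit 0):
  0xB5C2 + 0x24D9 = 0x0DA9B
  0xDA9B + 0x717F = 0x14C1A → wrap carry → 0x4C1B
  0x4C1B + 0x7E40 = 0x0CA5B
One's-complement sum = 0xCA5B.
Checksum = ~0xCA5B & 0xFFFF = 0x35A4.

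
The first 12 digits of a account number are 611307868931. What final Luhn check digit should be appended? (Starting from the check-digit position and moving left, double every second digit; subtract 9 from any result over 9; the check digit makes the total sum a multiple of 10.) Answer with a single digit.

Partial digits right→left: 1 3 9 8 6 8 7 0 3 1 1 6
Double every second digit counting from the check-digit position (so the 1st, 3rd, 5th, ... of the partial from the right).
  doubled (with −9 where >9): 2 9 3 5 6 2 → sum 27
  kept as-is: 3 8 8 0 1 6 → sum 26
Total = 27 + 26 = 53.
Check digit = (10 − (53 mod 10)) mod 10 = 7.

7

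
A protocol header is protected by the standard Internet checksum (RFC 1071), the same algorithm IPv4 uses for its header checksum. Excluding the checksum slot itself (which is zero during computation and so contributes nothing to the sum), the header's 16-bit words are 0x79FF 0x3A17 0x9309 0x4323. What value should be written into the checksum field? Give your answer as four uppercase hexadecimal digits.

One's-complement addition (fold any carry out of bit 15 back into bit 0):
  0x79FF + 0x3A17 = 0x0B416
  0xB416 + 0x9309 = 0x1471F → wrap carry → 0x4720
  0x4720 + 0x4323 = 0x08A43
One's-complement sum = 0x8A43.
Checksum = ~0x8A43 & 0xFFFF = 0x75BC.

75BC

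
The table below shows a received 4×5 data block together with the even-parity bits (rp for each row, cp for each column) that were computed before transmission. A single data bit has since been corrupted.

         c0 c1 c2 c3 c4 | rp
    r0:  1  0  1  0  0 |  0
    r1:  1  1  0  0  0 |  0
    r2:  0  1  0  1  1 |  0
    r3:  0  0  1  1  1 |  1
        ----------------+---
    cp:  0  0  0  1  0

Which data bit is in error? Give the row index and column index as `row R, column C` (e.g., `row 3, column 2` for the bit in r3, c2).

Recompute each row's even parity and compare to rp:
  r0: data parity 0, sent rp 0 → ok
  r1: data parity 0, sent rp 0 → ok
  r2: data parity 1, sent rp 0 → mismatch
  r3: data parity 1, sent rp 1 → ok
Recompute each column's even parity and compare to cp:
  c0: data parity 0, sent cp 0 → ok
  c1: data parity 0, sent cp 0 → ok
  c2: data parity 0, sent cp 0 → ok
  c3: data parity 0, sent cp 1 → mismatch
  c4: data parity 0, sent cp 0 → ok
Exactly one row (r2) and one column (c3) fail → the flipped bit is at their intersection.

row 2, column 3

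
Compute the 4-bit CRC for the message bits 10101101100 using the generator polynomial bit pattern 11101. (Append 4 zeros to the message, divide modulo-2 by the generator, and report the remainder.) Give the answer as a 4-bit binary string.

Append 4 zeros: 101011011000000. Divide by 11101 (XOR where the leading bit is 1):
  pos 0: 10101 XOR 11101 = 01000
  pos 1: 10001 XOR 11101 = 01100
  pos 2: 11000 XOR 11101 = 00101
  pos 4: 10111 XOR 11101 = 01010
  pos 5: 10100 XOR 11101 = 01001
  pos 6: 10010 XOR 11101 = 01111
  pos 7: 11110 XOR 11101 = 00011
  pos 10: 11000 XOR 11101 = 00101
Remainder (last 4 bits) = 0101. This is the CRC / FCS.

0101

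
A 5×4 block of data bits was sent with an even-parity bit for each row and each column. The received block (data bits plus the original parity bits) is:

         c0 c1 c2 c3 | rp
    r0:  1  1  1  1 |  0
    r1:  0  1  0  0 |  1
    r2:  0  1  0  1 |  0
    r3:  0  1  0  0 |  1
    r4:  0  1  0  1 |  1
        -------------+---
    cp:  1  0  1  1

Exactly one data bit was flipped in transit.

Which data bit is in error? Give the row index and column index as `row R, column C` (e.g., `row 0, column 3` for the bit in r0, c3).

row 4, column 1

Recompute each row's even parity and compare to rp:
  r0: data parity 0, sent rp 0 → ok
  r1: data parity 1, sent rp 1 → ok
  r2: data parity 0, sent rp 0 → ok
  r3: data parity 1, sent rp 1 → ok
  r4: data parity 0, sent rp 1 → mismatch
Recompute each column's even parity and compare to cp:
  c0: data parity 1, sent cp 1 → ok
  c1: data parity 1, sent cp 0 → mismatch
  c2: data parity 1, sent cp 1 → ok
  c3: data parity 1, sent cp 1 → ok
Exactly one row (r4) and one column (c1) fail → the flipped bit is at their intersection.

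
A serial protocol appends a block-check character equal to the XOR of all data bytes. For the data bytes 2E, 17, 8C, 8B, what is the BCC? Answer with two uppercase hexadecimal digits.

3E

XOR the bytes together:
  start with 0x2E
  0x2E ⊕ 0x17 = 0x39
  0x39 ⊕ 0x8C = 0xB5
  0xB5 ⊕ 0x8B = 0x3E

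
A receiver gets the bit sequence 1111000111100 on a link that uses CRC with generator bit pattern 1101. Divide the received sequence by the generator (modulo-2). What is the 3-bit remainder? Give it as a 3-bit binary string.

000

Modulo-2 division of 1111000111100 by 1101:
  pos 0: 1111 XOR 1101 = 0010
  pos 2: 1000 XOR 1101 = 0101
  pos 3: 1010 XOR 1101 = 0111
  pos 4: 1111 XOR 1101 = 0010
  pos 6: 1011 XOR 1101 = 0110
  pos 7: 1101 XOR 1101 = 0000
Remainder = 000 (zero — the frame passes the CRC check).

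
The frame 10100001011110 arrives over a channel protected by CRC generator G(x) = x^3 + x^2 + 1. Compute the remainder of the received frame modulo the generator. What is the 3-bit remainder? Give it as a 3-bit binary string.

Modulo-2 division of 10100001011110 by 1101:
  pos 0: 1010 XOR 1101 = 0111
  pos 1: 1110 XOR 1101 = 0011
  pos 3: 1100 XOR 1101 = 0001
  pos 6: 1101 XOR 1101 = 0000
  pos 10: 1110 XOR 1101 = 0011
Remainder = 011 (nonzero — an error is detected).

011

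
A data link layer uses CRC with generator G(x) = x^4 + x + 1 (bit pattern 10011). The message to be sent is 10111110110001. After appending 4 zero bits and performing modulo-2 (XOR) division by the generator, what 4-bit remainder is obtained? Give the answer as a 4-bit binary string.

Append 4 zeros: 101111101100010000. Divide by 10011 (XOR where the leading bit is 1):
  pos 0: 10111 XOR 10011 = 00100
  pos 2: 10011 XOR 10011 = 00000
  pos 8: 11000 XOR 10011 = 01011
  pos 9: 10111 XOR 10011 = 00100
  pos 11: 10000 XOR 10011 = 00011
Remainder (last 4 bits) = 1100. This is the CRC / FCS.

1100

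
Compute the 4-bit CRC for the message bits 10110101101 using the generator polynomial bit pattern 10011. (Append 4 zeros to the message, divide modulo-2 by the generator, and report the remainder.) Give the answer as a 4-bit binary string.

0110

Append 4 zeros: 101101011010000. Divide by 10011 (XOR where the leading bit is 1):
  pos 0: 10110 XOR 10011 = 00101
  pos 2: 10110 XOR 10011 = 00101
  pos 4: 10111 XOR 10011 = 00100
  pos 6: 10001 XOR 10011 = 00010
  pos 9: 10000 XOR 10011 = 00011
Remainder (last 4 bits) = 0110. This is the CRC / FCS.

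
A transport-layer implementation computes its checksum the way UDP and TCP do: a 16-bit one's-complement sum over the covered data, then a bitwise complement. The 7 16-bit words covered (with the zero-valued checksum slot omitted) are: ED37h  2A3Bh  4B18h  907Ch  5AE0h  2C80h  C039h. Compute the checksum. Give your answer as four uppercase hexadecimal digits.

C55D

One's-complement addition (fold any carry out of bit 15 back into bit 0):
  0xED37 + 0x2A3B = 0x11772 → wrap carry → 0x1773
  0x1773 + 0x4B18 = 0x0628B
  0x628B + 0x907C = 0x0F307
  0xF307 + 0x5AE0 = 0x14DE7 → wrap carry → 0x4DE8
  0x4DE8 + 0x2C80 = 0x07A68
  0x7A68 + 0xC039 = 0x13AA1 → wrap carry → 0x3AA2
One's-complement sum = 0x3AA2.
Checksum = ~0x3AA2 & 0xFFFF = 0xC55D.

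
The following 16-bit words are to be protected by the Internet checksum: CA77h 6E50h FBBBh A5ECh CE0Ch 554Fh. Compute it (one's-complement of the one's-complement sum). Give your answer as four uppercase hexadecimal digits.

0233

One's-complement addition (fold any carry out of bit 15 back into bit 0):
  0xCA77 + 0x6E50 = 0x138C7 → wrap carry → 0x38C8
  0x38C8 + 0xFBBB = 0x13483 → wrap carry → 0x3484
  0x3484 + 0xA5EC = 0x0DA70
  0xDA70 + 0xCE0C = 0x1A87C → wrap carry → 0xA87D
  0xA87D + 0x554F = 0x0FDCC
One's-complement sum = 0xFDCC.
Checksum = ~0xFDCC & 0xFFFF = 0x0233.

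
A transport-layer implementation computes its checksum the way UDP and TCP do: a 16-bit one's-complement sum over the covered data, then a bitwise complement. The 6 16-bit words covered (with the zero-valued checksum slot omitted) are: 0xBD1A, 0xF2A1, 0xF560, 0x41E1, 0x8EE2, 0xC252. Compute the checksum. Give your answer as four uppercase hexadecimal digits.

One's-complement addition (fold any carry out of bit 15 back into bit 0):
  0xBD1A + 0xF2A1 = 0x1AFBB → wrap carry → 0xAFBC
  0xAFBC + 0xF560 = 0x1A51C → wrap carry → 0xA51D
  0xA51D + 0x41E1 = 0x0E6FE
  0xE6FE + 0x8EE2 = 0x175E0 → wrap carry → 0x75E1
  0x75E1 + 0xC252 = 0x13833 → wrap carry → 0x3834
One's-complement sum = 0x3834.
Checksum = ~0x3834 & 0xFFFF = 0xC7CB.

C7CB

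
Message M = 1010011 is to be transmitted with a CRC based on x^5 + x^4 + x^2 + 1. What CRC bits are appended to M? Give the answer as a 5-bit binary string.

11101

Append 5 zeros: 101001100000. Divide by 110101 (XOR where the leading bit is 1):
  pos 0: 101001 XOR 110101 = 011100
  pos 1: 111001 XOR 110101 = 001100
  pos 3: 110000 XOR 110101 = 000101
  pos 6: 101000 XOR 110101 = 011101
Remainder (last 5 bits) = 11101. This is the CRC / FCS.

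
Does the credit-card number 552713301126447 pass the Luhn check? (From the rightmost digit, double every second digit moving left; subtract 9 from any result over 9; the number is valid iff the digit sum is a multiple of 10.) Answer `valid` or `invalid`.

From the right, keep odd positions and double even positions (subtract 9 from any doubled value over 9):
  doubled (positions 2,4,...): 8 3 2 0 6 5 1 → sum 25
  kept (positions 1,3,...): 7 4 2 1 3 1 2 5 → sum 25
Total = 50.
50 mod 10 = 0, so the number is valid.

valid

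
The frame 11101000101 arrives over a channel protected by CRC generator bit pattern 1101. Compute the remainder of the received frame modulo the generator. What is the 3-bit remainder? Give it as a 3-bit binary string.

Modulo-2 division of 11101000101 by 1101:
  pos 0: 1110 XOR 1101 = 0011
  pos 2: 1110 XOR 1101 = 0011
  pos 4: 1100 XOR 1101 = 0001
  pos 7: 1101 XOR 1101 = 0000
Remainder = 000 (zero — the frame passes the CRC check).

000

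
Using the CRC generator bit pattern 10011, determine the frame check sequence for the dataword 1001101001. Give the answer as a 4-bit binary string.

Append 4 zeros: 10011010010000. Divide by 10011 (XOR where the leading bit is 1):
  pos 0: 10011 XOR 10011 = 00000
  pos 6: 10010 XOR 10011 = 00001
Remainder (last 4 bits) = 1000. This is the CRC / FCS.

1000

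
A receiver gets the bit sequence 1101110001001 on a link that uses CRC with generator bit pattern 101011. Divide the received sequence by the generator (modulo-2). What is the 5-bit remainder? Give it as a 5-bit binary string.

Modulo-2 division of 1101110001001 by 101011:
  pos 0: 110111 XOR 101011 = 011100
  pos 1: 111000 XOR 101011 = 010011
  pos 2: 100110 XOR 101011 = 001101
  pos 4: 110101 XOR 101011 = 011110
  pos 5: 111100 XOR 101011 = 010111
  pos 6: 101110 XOR 101011 = 000101
Remainder = 01011 (nonzero — an error is detected).

01011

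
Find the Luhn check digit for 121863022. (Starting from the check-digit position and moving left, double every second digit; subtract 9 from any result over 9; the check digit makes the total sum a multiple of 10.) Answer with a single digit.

4

Partial digits right→left: 2 2 0 3 6 8 1 2 1
Double every second digit counting from the check-digit position (so the 1st, 3rd, 5th, ... of the partial from the right).
  doubled (with −9 where >9): 4 0 3 2 2 → sum 11
  kept as-is: 2 3 8 2 → sum 15
Total = 11 + 15 = 26.
Check digit = (10 − (26 mod 10)) mod 10 = 4.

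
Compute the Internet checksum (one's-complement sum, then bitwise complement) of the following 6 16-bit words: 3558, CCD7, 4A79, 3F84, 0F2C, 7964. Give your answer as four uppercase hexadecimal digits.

One's-complement addition (fold any carry out of bit 15 back into bit 0):
  0x3558 + 0xCCD7 = 0x1022F → wrap carry → 0x0230
  0x0230 + 0x4A79 = 0x04CA9
  0x4CA9 + 0x3F84 = 0x08C2D
  0x8C2D + 0x0F2C = 0x09B59
  0x9B59 + 0x7964 = 0x114BD → wrap carry → 0x14BE
One's-complement sum = 0x14BE.
Checksum = ~0x14BE & 0xFFFF = 0xEB41.

EB41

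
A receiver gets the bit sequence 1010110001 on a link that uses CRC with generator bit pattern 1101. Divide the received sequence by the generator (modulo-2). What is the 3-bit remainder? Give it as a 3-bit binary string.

Modulo-2 division of 1010110001 by 1101:
  pos 0: 1010 XOR 1101 = 0111
  pos 1: 1111 XOR 1101 = 0010
  pos 3: 1010 XOR 1101 = 0111
  pos 4: 1110 XOR 1101 = 0011
  pos 6: 1101 XOR 1101 = 0000
Remainder = 000 (zero — the frame passes the CRC check).

000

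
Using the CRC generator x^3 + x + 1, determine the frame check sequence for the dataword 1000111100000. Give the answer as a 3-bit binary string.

001

Append 3 zeros: 1000111100000000. Divide by 1011 (XOR where the leading bit is 1):
  pos 0: 1000 XOR 1011 = 0011
  pos 2: 1111 XOR 1011 = 0100
  pos 3: 1001 XOR 1011 = 0010
  pos 5: 1010 XOR 1011 = 0001
  pos 8: 1000 XOR 1011 = 0011
  pos 10: 1100 XOR 1011 = 0111
  pos 11: 1110 XOR 1011 = 0101
  pos 12: 1010 XOR 1011 = 0001
Remainder (last 3 bits) = 001. This is the CRC / FCS.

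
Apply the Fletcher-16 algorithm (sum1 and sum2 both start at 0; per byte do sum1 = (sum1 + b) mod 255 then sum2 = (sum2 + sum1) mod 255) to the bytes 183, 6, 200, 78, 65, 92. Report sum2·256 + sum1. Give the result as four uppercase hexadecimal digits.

5972

Running sums (mod 255):
  after byte 0 (183): sum1=183, sum2=183
  after byte 1 (6): sum1=189, sum2=117
  after byte 2 (200): sum1=134, sum2=251
  after byte 3 (78): sum1=212, sum2=208
  after byte 4 (65): sum1=22, sum2=230
  after byte 5 (92): sum1=114, sum2=89
Checksum = sum2·256 + sum1 = 89·256 + 114 = 22898 = 0x5972.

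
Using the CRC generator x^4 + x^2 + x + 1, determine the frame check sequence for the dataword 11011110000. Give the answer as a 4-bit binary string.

Append 4 zeros: 110111100000000. Divide by 10111 (XOR where the leading bit is 1):
  pos 0: 11011 XOR 10111 = 01100
  pos 1: 11001 XOR 10111 = 01110
  pos 2: 11101 XOR 10111 = 01010
  pos 3: 10100 XOR 10111 = 00011
  pos 6: 11000 XOR 10111 = 01111
  pos 7: 11110 XOR 10111 = 01001
  pos 8: 10010 XOR 10111 = 00101
  pos 10: 10100 XOR 10111 = 00011
Remainder (last 4 bits) = 0011. This is the CRC / FCS.

0011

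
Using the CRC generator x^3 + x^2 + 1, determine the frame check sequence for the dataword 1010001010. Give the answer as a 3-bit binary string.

Append 3 zeros: 1010001010000. Divide by 1101 (XOR where the leading bit is 1):
  pos 0: 1010 XOR 1101 = 0111
  pos 1: 1110 XOR 1101 = 0011
  pos 3: 1101 XOR 1101 = 0000
  pos 8: 1000 XOR 1101 = 0101
  pos 9: 1010 XOR 1101 = 0111
Remainder (last 3 bits) = 111. This is the CRC / FCS.

111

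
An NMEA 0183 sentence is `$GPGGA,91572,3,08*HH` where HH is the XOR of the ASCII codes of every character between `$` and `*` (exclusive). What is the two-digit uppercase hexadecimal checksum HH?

XOR the ASCII codes of the payload characters:
  'G' = 0x47 → acc = 0x47
  'P' = 0x50 → acc = 0x17
  'G' = 0x47 → acc = 0x50
  'G' = 0x47 → acc = 0x17
  'A' = 0x41 → acc = 0x56
  ',' = 0x2C → acc = 0x7A
  '9' = 0x39 → acc = 0x43
  '1' = 0x31 → acc = 0x72
  '5' = 0x35 → acc = 0x47
  '7' = 0x37 → acc = 0x70
  '2' = 0x32 → acc = 0x42
  ',' = 0x2C → acc = 0x6E
  '3' = 0x33 → acc = 0x5D
  ',' = 0x2C → acc = 0x71
  '0' = 0x30 → acc = 0x41
  '8' = 0x38 → acc = 0x79
Checksum = 0x79.

79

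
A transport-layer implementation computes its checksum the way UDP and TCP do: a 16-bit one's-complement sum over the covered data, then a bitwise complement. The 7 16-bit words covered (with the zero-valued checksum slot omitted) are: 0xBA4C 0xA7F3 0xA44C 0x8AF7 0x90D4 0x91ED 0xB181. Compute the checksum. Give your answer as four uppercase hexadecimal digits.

One's-complement addition (fold any carry out of bit 15 back into bit 0):
  0xBA4C + 0xA7F3 = 0x1623F → wrap carry → 0x6240
  0x6240 + 0xA44C = 0x1068C → wrap carry → 0x068D
  0x068D + 0x8AF7 = 0x09184
  0x9184 + 0x90D4 = 0x12258 → wrap carry → 0x2259
  0x2259 + 0x91ED = 0x0B446
  0xB446 + 0xB181 = 0x165C7 → wrap carry → 0x65C8
One's-complement sum = 0x65C8.
Checksum = ~0x65C8 & 0xFFFF = 0x9A37.

9A37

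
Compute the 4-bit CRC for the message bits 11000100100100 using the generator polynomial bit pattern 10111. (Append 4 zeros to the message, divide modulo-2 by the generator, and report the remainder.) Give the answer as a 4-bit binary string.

1101

Append 4 zeros: 110001001001000000. Divide by 10111 (XOR where the leading bit is 1):
  pos 0: 11000 XOR 10111 = 01111
  pos 1: 11111 XOR 10111 = 01000
  pos 2: 10000 XOR 10111 = 00111
  pos 4: 11101 XOR 10111 = 01010
  pos 5: 10100 XOR 10111 = 00011
  pos 8: 11010 XOR 10111 = 01101
  pos 9: 11010 XOR 10111 = 01101
  pos 10: 11010 XOR 10111 = 01101
  pos 11: 11010 XOR 10111 = 01101
  pos 12: 11010 XOR 10111 = 01101
  pos 13: 11010 XOR 10111 = 01101
Remainder (last 4 bits) = 1101. This is the CRC / FCS.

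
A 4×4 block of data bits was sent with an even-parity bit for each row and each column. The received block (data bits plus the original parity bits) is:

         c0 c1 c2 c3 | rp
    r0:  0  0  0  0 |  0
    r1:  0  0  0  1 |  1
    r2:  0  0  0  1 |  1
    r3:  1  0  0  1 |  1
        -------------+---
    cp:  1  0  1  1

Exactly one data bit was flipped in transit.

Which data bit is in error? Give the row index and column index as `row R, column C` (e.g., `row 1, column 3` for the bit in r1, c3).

row 3, column 2

Recompute each row's even parity and compare to rp:
  r0: data parity 0, sent rp 0 → ok
  r1: data parity 1, sent rp 1 → ok
  r2: data parity 1, sent rp 1 → ok
  r3: data parity 0, sent rp 1 → mismatch
Recompute each column's even parity and compare to cp:
  c0: data parity 1, sent cp 1 → ok
  c1: data parity 0, sent cp 0 → ok
  c2: data parity 0, sent cp 1 → mismatch
  c3: data parity 1, sent cp 1 → ok
Exactly one row (r3) and one column (c2) fail → the flipped bit is at their intersection.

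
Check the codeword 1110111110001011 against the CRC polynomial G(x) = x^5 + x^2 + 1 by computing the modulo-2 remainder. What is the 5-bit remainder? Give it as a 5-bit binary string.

00000

Modulo-2 division of 1110111110001011 by 100101:
  pos 0: 111011 XOR 100101 = 011110
  pos 1: 111101 XOR 100101 = 011000
  pos 2: 110001 XOR 100101 = 010100
  pos 3: 101001 XOR 100101 = 001100
  pos 5: 110000 XOR 100101 = 010101
  pos 6: 101010 XOR 100101 = 001111
  pos 8: 111110 XOR 100101 = 011011
  pos 9: 110111 XOR 100101 = 010010
  pos 10: 100101 XOR 100101 = 000000
Remainder = 00000 (zero — the frame passes the CRC check).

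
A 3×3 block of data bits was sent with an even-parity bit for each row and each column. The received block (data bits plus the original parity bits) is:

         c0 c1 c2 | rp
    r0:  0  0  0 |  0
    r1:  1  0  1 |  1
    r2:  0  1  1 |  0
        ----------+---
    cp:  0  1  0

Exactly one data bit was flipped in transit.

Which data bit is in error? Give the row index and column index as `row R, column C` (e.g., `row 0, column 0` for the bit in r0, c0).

row 1, column 0

Recompute each row's even parity and compare to rp:
  r0: data parity 0, sent rp 0 → ok
  r1: data parity 0, sent rp 1 → mismatch
  r2: data parity 0, sent rp 0 → ok
Recompute each column's even parity and compare to cp:
  c0: data parity 1, sent cp 0 → mismatch
  c1: data parity 1, sent cp 1 → ok
  c2: data parity 0, sent cp 0 → ok
Exactly one row (r1) and one column (c0) fail → the flipped bit is at their intersection.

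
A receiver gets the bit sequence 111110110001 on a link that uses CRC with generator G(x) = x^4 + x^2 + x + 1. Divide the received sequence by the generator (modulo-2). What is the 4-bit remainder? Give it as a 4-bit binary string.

Modulo-2 division of 111110110001 by 10111:
  pos 0: 11111 XOR 10111 = 01000
  pos 1: 10000 XOR 10111 = 00111
  pos 3: 11111 XOR 10111 = 01000
  pos 4: 10000 XOR 10111 = 00111
  pos 6: 11100 XOR 10111 = 01011
  pos 7: 10111 XOR 10111 = 00000
Remainder = 0000 (zero — the frame passes the CRC check).

0000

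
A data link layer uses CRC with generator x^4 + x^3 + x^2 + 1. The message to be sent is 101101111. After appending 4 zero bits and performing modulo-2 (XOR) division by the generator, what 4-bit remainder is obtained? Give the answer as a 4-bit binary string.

1110

Append 4 zeros: 1011011110000. Divide by 11101 (XOR where the leading bit is 1):
  pos 0: 10110 XOR 11101 = 01011
  pos 1: 10111 XOR 11101 = 01010
  pos 2: 10101 XOR 11101 = 01000
  pos 3: 10001 XOR 11101 = 01100
  pos 4: 11001 XOR 11101 = 00100
  pos 6: 10000 XOR 11101 = 01101
  pos 7: 11010 XOR 11101 = 00111
Remainder (last 4 bits) = 1110. This is the CRC / FCS.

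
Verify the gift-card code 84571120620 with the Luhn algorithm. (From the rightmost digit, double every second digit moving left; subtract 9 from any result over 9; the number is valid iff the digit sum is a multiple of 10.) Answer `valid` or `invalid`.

invalid

From the right, keep odd positions and double even positions (subtract 9 from any doubled value over 9):
  doubled (positions 2,4,...): 4 0 2 5 8 → sum 19
  kept (positions 1,3,...): 0 6 2 1 5 8 → sum 22
Total = 41.
41 mod 10 = 1, so the number is invalid.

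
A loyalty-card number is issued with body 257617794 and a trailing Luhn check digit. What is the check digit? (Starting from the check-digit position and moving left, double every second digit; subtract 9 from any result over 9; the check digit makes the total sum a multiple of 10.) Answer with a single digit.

Partial digits right→left: 4 9 7 7 1 6 7 5 2
Double every second digit counting from the check-digit position (so the 1st, 3rd, 5th, ... of the partial from the right).
  doubled (with −9 where >9): 8 5 2 5 4 → sum 24
  kept as-is: 9 7 6 5 → sum 27
Total = 24 + 27 = 51.
Check digit = (10 − (51 mod 10)) mod 10 = 9.

9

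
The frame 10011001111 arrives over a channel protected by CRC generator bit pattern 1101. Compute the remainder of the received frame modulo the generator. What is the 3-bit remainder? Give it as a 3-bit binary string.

000

Modulo-2 division of 10011001111 by 1101:
  pos 0: 1001 XOR 1101 = 0100
  pos 1: 1001 XOR 1101 = 0100
  pos 2: 1000 XOR 1101 = 0101
  pos 3: 1010 XOR 1101 = 0111
  pos 4: 1111 XOR 1101 = 0010
  pos 6: 1011 XOR 1101 = 0110
  pos 7: 1101 XOR 1101 = 0000
Remainder = 000 (zero — the frame passes the CRC check).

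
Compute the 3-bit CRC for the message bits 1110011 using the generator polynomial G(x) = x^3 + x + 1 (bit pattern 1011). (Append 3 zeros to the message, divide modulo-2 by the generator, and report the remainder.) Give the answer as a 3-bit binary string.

Append 3 zeros: 1110011000. Divide by 1011 (XOR where the leading bit is 1):
  pos 0: 1110 XOR 1011 = 0101
  pos 1: 1010 XOR 1011 = 0001
  pos 4: 1110 XOR 1011 = 0101
  pos 5: 1010 XOR 1011 = 0001
Remainder (last 3 bits) = 010. This is the CRC / FCS.

010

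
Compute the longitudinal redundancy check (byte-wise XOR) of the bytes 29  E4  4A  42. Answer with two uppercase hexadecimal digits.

XOR the bytes together:
  start with 0x29
  0x29 ⊕ 0xE4 = 0xCD
  0xCD ⊕ 0x4A = 0x87
  0x87 ⊕ 0x42 = 0xC5

C5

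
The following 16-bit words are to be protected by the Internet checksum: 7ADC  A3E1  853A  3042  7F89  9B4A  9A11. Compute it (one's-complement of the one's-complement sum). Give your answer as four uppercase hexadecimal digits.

76DF

One's-complement addition (fold any carry out of bit 15 back into bit 0):
  0x7ADC + 0xA3E1 = 0x11EBD → wrap carry → 0x1EBE
  0x1EBE + 0x853A = 0x0A3F8
  0xA3F8 + 0x3042 = 0x0D43A
  0xD43A + 0x7F89 = 0x153C3 → wrap carry → 0x53C4
  0x53C4 + 0x9B4A = 0x0EF0E
  0xEF0E + 0x9A11 = 0x1891F → wrap carry → 0x8920
One's-complement sum = 0x8920.
Checksum = ~0x8920 & 0xFFFF = 0x76DF.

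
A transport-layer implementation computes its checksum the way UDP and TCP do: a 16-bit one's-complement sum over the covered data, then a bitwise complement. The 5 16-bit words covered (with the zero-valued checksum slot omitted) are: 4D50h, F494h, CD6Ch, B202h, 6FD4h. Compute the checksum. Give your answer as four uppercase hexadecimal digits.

CED6

One's-complement addition (fold any carry out of bit 15 back into bit 0):
  0x4D50 + 0xF494 = 0x141E4 → wrap carry → 0x41E5
  0x41E5 + 0xCD6C = 0x10F51 → wrap carry → 0x0F52
  0x0F52 + 0xB202 = 0x0C154
  0xC154 + 0x6FD4 = 0x13128 → wrap carry → 0x3129
One's-complement sum = 0x3129.
Checksum = ~0x3129 & 0xFFFF = 0xCED6.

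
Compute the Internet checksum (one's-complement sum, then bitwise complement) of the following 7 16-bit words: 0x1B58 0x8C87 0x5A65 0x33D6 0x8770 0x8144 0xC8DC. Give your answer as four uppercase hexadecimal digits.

One's-complement addition (fold any carry out of bit 15 back into bit 0):
  0x1B58 + 0x8C87 = 0x0A7DF
  0xA7DF + 0x5A65 = 0x10244 → wrap carry → 0x0245
  0x0245 + 0x33D6 = 0x0361B
  0x361B + 0x8770 = 0x0BD8B
  0xBD8B + 0x8144 = 0x13ECF → wrap carry → 0x3ED0
  0x3ED0 + 0xC8DC = 0x107AC → wrap carry → 0x07AD
One's-complement sum = 0x07AD.
Checksum = ~0x07AD & 0xFFFF = 0xF852.

F852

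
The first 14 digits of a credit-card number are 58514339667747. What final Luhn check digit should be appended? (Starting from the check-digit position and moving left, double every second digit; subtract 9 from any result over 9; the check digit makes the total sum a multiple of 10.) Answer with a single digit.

9

Partial digits right→left: 7 4 7 7 6 6 9 3 3 4 1 5 8 5
Double every second digit counting from the check-digit position (so the 1st, 3rd, 5th, ... of the partial from the right).
  doubled (with −9 where >9): 5 5 3 9 6 2 7 → sum 37
  kept as-is: 4 7 6 3 4 5 5 → sum 34
Total = 37 + 34 = 71.
Check digit = (10 − (71 mod 10)) mod 10 = 9.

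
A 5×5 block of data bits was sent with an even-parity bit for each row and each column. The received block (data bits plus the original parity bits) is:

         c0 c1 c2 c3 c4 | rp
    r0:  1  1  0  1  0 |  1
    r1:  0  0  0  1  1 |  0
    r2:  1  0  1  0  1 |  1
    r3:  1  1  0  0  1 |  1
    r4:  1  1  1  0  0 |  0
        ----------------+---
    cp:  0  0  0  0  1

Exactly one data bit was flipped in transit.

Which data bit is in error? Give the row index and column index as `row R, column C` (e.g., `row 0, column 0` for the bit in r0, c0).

Recompute each row's even parity and compare to rp:
  r0: data parity 1, sent rp 1 → ok
  r1: data parity 0, sent rp 0 → ok
  r2: data parity 1, sent rp 1 → ok
  r3: data parity 1, sent rp 1 → ok
  r4: data parity 1, sent rp 0 → mismatch
Recompute each column's even parity and compare to cp:
  c0: data parity 0, sent cp 0 → ok
  c1: data parity 1, sent cp 0 → mismatch
  c2: data parity 0, sent cp 0 → ok
  c3: data parity 0, sent cp 0 → ok
  c4: data parity 1, sent cp 1 → ok
Exactly one row (r4) and one column (c1) fail → the flipped bit is at their intersection.

row 4, column 1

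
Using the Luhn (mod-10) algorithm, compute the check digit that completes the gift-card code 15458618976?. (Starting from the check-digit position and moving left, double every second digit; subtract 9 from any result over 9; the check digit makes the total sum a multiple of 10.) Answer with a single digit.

8

Partial digits right→left: 6 7 9 8 1 6 8 5 4 5 1
Double every second digit counting from the check-digit position (so the 1st, 3rd, 5th, ... of the partial from the right).
  doubled (with −9 where >9): 3 9 2 7 8 2 → sum 31
  kept as-is: 7 8 6 5 5 → sum 31
Total = 31 + 31 = 62.
Check digit = (10 − (62 mod 10)) mod 10 = 8.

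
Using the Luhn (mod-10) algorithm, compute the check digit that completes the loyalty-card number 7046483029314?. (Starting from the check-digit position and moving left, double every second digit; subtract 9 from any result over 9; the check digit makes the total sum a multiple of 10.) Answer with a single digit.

Partial digits right→left: 4 1 3 9 2 0 3 8 4 6 4 0 7
Double every second digit counting from the check-digit position (so the 1st, 3rd, 5th, ... of the partial from the right).
  doubled (with −9 where >9): 8 6 4 6 8 8 5 → sum 45
  kept as-is: 1 9 0 8 6 0 → sum 24
Total = 45 + 24 = 69.
Check digit = (10 − (69 mod 10)) mod 10 = 1.

1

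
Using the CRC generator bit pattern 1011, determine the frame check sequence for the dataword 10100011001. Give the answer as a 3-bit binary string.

100

Append 3 zeros: 10100011001000. Divide by 1011 (XOR where the leading bit is 1):
  pos 0: 1010 XOR 1011 = 0001
  pos 3: 1001 XOR 1011 = 0010
  pos 5: 1010 XOR 1011 = 0001
  pos 8: 1010 XOR 1011 = 0001
Remainder (last 3 bits) = 100. This is the CRC / FCS.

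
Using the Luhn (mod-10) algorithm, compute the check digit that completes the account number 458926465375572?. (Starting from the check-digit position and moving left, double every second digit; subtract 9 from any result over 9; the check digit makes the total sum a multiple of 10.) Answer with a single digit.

Partial digits right→left: 2 7 5 5 7 3 5 6 4 6 2 9 8 5 4
Double every second digit counting from the check-digit position (so the 1st, 3rd, 5th, ... of the partial from the right).
  doubled (with −9 where >9): 4 1 5 1 8 4 7 8 → sum 38
  kept as-is: 7 5 3 6 6 9 5 → sum 41
Total = 38 + 41 = 79.
Check digit = (10 − (79 mod 10)) mod 10 = 1.

1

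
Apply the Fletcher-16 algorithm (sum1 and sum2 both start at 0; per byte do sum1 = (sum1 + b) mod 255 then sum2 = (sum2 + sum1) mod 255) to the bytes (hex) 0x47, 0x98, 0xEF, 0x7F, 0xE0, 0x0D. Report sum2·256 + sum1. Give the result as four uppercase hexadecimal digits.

Running sums (mod 255):
  after byte 0 (0x47): sum1=71, sum2=71
  after byte 1 (0x98): sum1=223, sum2=39
  after byte 2 (0xEF): sum1=207, sum2=246
  after byte 3 (0x7F): sum1=79, sum2=70
  after byte 4 (0xE0): sum1=48, sum2=118
  after byte 5 (0x0D): sum1=61, sum2=179
Checksum = sum2·256 + sum1 = 179·256 + 61 = 45885 = 0xB33D.

B33D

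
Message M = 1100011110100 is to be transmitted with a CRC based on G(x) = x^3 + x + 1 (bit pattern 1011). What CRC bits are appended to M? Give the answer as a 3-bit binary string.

Append 3 zeros: 1100011110100000. Divide by 1011 (XOR where the leading bit is 1):
  pos 0: 1100 XOR 1011 = 0111
  pos 1: 1110 XOR 1011 = 0101
  pos 2: 1011 XOR 1011 = 0000
  pos 6: 1110 XOR 1011 = 0101
  pos 7: 1011 XOR 1011 = 0000
Remainder (last 3 bits) = 000. This is the CRC / FCS.

000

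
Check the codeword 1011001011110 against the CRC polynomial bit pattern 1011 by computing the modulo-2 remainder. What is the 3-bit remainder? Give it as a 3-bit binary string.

Modulo-2 division of 1011001011110 by 1011:
  pos 0: 1011 XOR 1011 = 0000
  pos 6: 1011 XOR 1011 = 0000
Remainder = 110 (nonzero — an error is detected).

110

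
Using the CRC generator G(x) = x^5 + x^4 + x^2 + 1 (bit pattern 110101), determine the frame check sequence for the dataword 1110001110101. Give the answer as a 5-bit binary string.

Append 5 zeros: 111000111010100000. Divide by 110101 (XOR where the leading bit is 1):
  pos 0: 111000 XOR 110101 = 001101
  pos 2: 110111 XOR 110101 = 000010
  pos 6: 101010 XOR 110101 = 011111
  pos 7: 111111 XOR 110101 = 001010
  pos 9: 101000 XOR 110101 = 011101
  pos 10: 111010 XOR 110101 = 001111
  pos 12: 111100 XOR 110101 = 001001
Remainder (last 5 bits) = 01001. This is the CRC / FCS.

01001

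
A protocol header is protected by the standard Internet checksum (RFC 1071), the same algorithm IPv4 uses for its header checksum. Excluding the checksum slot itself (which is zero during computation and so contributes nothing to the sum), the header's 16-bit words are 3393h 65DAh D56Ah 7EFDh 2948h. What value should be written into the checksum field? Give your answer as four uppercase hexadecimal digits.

One's-complement addition (fold any carry out of bit 15 back into bit 0):
  0x3393 + 0x65DA = 0x0996D
  0x996D + 0xD56A = 0x16ED7 → wrap carry → 0x6ED8
  0x6ED8 + 0x7EFD = 0x0EDD5
  0xEDD5 + 0x2948 = 0x1171D → wrap carry → 0x171E
One's-complement sum = 0x171E.
Checksum = ~0x171E & 0xFFFF = 0xE8E1.

E8E1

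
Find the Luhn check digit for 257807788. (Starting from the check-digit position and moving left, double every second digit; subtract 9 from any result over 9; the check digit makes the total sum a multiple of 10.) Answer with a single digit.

Partial digits right→left: 8 8 7 7 0 8 7 5 2
Double every second digit counting from the check-digit position (so the 1st, 3rd, 5th, ... of the partial from the right).
  doubled (with −9 where >9): 7 5 0 5 4 → sum 21
  kept as-is: 8 7 8 5 → sum 28
Total = 21 + 28 = 49.
Check digit = (10 − (49 mod 10)) mod 10 = 1.

1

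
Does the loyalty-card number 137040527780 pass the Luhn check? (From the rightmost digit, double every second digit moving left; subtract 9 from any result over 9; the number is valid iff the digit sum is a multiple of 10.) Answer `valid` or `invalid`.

From the right, keep odd positions and double even positions (subtract 9 from any doubled value over 9):
  doubled (positions 2,4,...): 7 5 1 8 5 2 → sum 28
  kept (positions 1,3,...): 0 7 2 0 0 3 → sum 12
Total = 40.
40 mod 10 = 0, so the number is valid.

valid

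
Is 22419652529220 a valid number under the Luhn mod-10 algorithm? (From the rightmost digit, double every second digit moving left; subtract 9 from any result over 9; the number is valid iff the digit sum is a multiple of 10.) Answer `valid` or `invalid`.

From the right, keep odd positions and double even positions (subtract 9 from any doubled value over 9):
  doubled (positions 2,4,...): 4 9 1 1 9 8 4 → sum 36
  kept (positions 1,3,...): 0 2 2 2 6 1 2 → sum 15
Total = 51.
51 mod 10 = 1, so the number is invalid.

invalid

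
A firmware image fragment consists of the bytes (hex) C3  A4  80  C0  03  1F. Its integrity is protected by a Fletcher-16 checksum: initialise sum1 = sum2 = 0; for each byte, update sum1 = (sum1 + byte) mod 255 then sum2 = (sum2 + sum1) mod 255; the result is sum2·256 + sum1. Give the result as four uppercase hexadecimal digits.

37CB

Running sums (mod 255):
  after byte 0 (C3): sum1=195, sum2=195
  after byte 1 (A4): sum1=104, sum2=44
  after byte 2 (80): sum1=232, sum2=21
  after byte 3 (C0): sum1=169, sum2=190
  after byte 4 (03): sum1=172, sum2=107
  after byte 5 (1F): sum1=203, sum2=55
Checksum = sum2·256 + sum1 = 55·256 + 203 = 14283 = 0x37CB.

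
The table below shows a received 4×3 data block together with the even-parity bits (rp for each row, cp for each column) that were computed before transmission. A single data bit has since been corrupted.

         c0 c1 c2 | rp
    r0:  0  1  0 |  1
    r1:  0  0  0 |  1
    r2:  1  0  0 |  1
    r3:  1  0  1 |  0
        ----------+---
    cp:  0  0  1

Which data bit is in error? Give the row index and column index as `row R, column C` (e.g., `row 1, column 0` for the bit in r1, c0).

row 1, column 1

Recompute each row's even parity and compare to rp:
  r0: data parity 1, sent rp 1 → ok
  r1: data parity 0, sent rp 1 → mismatch
  r2: data parity 1, sent rp 1 → ok
  r3: data parity 0, sent rp 0 → ok
Recompute each column's even parity and compare to cp:
  c0: data parity 0, sent cp 0 → ok
  c1: data parity 1, sent cp 0 → mismatch
  c2: data parity 1, sent cp 1 → ok
Exactly one row (r1) and one column (c1) fail → the flipped bit is at their intersection.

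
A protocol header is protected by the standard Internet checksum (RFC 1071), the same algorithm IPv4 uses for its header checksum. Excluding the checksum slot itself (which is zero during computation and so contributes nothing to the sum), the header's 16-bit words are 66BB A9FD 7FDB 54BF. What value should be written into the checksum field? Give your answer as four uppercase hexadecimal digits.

One's-complement addition (fold any carry out of bit 15 back into bit 0):
  0x66BB + 0xA9FD = 0x110B8 → wrap carry → 0x10B9
  0x10B9 + 0x7FDB = 0x09094
  0x9094 + 0x54BF = 0x0E553
One's-complement sum = 0xE553.
Checksum = ~0xE553 & 0xFFFF = 0x1AAC.

1AAC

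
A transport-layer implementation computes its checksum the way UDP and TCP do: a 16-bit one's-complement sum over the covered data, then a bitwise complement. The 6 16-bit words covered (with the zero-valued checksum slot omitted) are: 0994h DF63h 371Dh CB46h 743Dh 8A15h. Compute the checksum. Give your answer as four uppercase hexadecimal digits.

One's-complement addition (fold any carry out of bit 15 back into bit 0):
  0x0994 + 0xDF63 = 0x0E8F7
  0xE8F7 + 0x371D = 0x12014 → wrap carry → 0x2015
  0x2015 + 0xCB46 = 0x0EB5B
  0xEB5B + 0x743D = 0x15F98 → wrap carry → 0x5F99
  0x5F99 + 0x8A15 = 0x0E9AE
One's-complement sum = 0xE9AE.
Checksum = ~0xE9AE & 0xFFFF = 0x1651.

1651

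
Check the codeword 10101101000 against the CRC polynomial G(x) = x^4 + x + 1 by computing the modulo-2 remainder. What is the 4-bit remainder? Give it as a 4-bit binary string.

Modulo-2 division of 10101101000 by 10011:
  pos 0: 10101 XOR 10011 = 00110
  pos 2: 11010 XOR 10011 = 01001
  pos 3: 10011 XOR 10011 = 00000
Remainder = 0000 (zero — the frame passes the CRC check).

0000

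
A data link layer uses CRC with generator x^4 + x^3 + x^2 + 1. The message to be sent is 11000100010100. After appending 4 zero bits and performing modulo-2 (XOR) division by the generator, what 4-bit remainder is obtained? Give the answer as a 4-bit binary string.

Append 4 zeros: 110001000101000000. Divide by 11101 (XOR where the leading bit is 1):
  pos 0: 11000 XOR 11101 = 00101
  pos 2: 10110 XOR 11101 = 01011
  pos 3: 10110 XOR 11101 = 01011
  pos 4: 10110 XOR 11101 = 01011
  pos 5: 10111 XOR 11101 = 01010
  pos 6: 10100 XOR 11101 = 01001
  pos 7: 10011 XOR 11101 = 01110
  pos 8: 11100 XOR 11101 = 00001
  pos 12: 10000 XOR 11101 = 01101
  pos 13: 11010 XOR 11101 = 00111
Remainder (last 4 bits) = 0111. This is the CRC / FCS.

0111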